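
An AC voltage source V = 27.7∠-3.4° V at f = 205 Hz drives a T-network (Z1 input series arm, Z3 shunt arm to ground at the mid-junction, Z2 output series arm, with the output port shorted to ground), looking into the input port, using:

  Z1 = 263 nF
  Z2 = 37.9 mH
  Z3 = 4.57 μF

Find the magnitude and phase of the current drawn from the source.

Step 1 — Angular frequency: ω = 2π·f = 2π·205 = 1288 rad/s.
Step 2 — Component impedances:
  Z1: Z = 1/(jωC) = -j/(ω·C) = 0 - j2952 Ω
  Z2: Z = jωL = j·1288·0.0379 = 0 + j48.82 Ω
  Z3: Z = 1/(jωC) = -j/(ω·C) = 0 - j169.9 Ω
Step 3 — With the output port shorted to ground, the output series arm Z2 runs from the junction to ground; the shunt arm Z3 also runs from the junction to ground. They appear in parallel: Z3 || Z2 = 0 + j68.5 Ω.
Step 4 — Series with input arm Z1: Z_in = Z1 + (Z3 || Z2) = 0 - j2883 Ω = 2883∠-90.0° Ω.
Step 5 — Source phasor: V = 27.7∠-3.4° V = 27.65 - j1.643 V.
Step 6 — Ohm's law: I = V / Z_total = (27.65 - j1.643) / (0 - j2883) = 0.0005697 + j0.00959 A.
Step 7 — Convert to polar: |I| = 0.009607 A, ∠I = 86.6°.

I = 0.009607∠86.6° A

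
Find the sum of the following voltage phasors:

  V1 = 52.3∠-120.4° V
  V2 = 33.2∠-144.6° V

Step 1 — Convert each phasor to rectangular form:
  V1 = 52.3·(cos(-120.4°) + j·sin(-120.4°)) = -26.47 - j45.11 V
  V2 = 33.2·(cos(-144.6°) + j·sin(-144.6°)) = -27.06 - j19.23 V
Step 2 — Sum components: V_total = -53.53 - j64.34 V.
Step 3 — Convert to polar: |V_total| = 83.7 V, ∠V_total = -129.8°.

V_total = 83.7∠-129.8° V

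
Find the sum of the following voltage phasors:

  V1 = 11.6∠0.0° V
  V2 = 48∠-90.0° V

Step 1 — Convert each phasor to rectangular form:
  V1 = 11.6·(cos(0.0°) + j·sin(0.0°)) = 11.6 V
  V2 = 48·(cos(-90.0°) + j·sin(-90.0°)) = 0 - j48 V
Step 2 — Sum components: V_total = 11.6 - j48 V.
Step 3 — Convert to polar: |V_total| = 49.38 V, ∠V_total = -76.4°.

V_total = 49.38∠-76.4° V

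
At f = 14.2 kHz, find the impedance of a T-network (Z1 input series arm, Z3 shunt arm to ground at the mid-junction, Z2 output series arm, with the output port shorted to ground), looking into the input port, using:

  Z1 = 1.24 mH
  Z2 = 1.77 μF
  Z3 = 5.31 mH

Step 1 — Angular frequency: ω = 2π·f = 2π·1.42e+04 = 8.922e+04 rad/s.
Step 2 — Component impedances:
  Z1: Z = jωL = j·8.922e+04·0.00124 = 0 + j110.6 Ω
  Z2: Z = 1/(jωC) = -j/(ω·C) = 0 - j6.332 Ω
  Z3: Z = jωL = j·8.922e+04·0.00531 = 0 + j473.8 Ω
Step 3 — With the output port shorted to ground, the output series arm Z2 runs from the junction to ground; the shunt arm Z3 also runs from the junction to ground. They appear in parallel: Z3 || Z2 = 0 - j6.418 Ω.
Step 4 — Series with input arm Z1: Z_in = Z1 + (Z3 || Z2) = 0 + j104.2 Ω = 104.2∠90.0° Ω.

Z = 0 + j104.2 Ω = 104.2∠90.0° Ω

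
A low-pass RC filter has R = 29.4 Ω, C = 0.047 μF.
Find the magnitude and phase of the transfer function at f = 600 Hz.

Step 1 — Angular frequency: ω = 2π·600 = 3770 rad/s.
Step 2 — Transfer function: H(jω) = 1/(1 + jωRC).
Step 3 — Denominator: 1 + jωRC = 1 + j·3770·29.4·4.7e-08 = 1 + j0.005209.
Step 4 — H = 1 - j0.005209.
Step 5 — Magnitude: |H| = 1 (-0.0 dB); phase: φ = -0.3°.

|H| = 1 (-0.0 dB), φ = -0.3°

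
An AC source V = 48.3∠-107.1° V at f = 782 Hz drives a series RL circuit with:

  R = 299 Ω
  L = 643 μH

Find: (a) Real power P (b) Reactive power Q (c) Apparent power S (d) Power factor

Step 1 — Angular frequency: ω = 2π·f = 2π·782 = 4913 rad/s.
Step 2 — Component impedances:
  R: Z = R = 299 Ω
  L: Z = jωL = j·4913·0.000643 = 0 + j3.159 Ω
Step 3 — Series combination: Z_total = R + L = 299 + j3.159 Ω = 299∠0.6° Ω.
Step 4 — Source phasor: V = 48.3∠-107.1° V = -14.2 - j46.16 V.
Step 5 — Current: I = V / Z = -0.04912 - j0.1539 A = 0.1615∠-107.7° A.
Step 6 — Complex power: S = V·I* = 7.801 + j0.08243 VA.
Step 7 — Real power: P = Re(S) = 7.801 W.
Step 8 — Reactive power: Q = Im(S) = 0.08243 VAR.
Step 9 — Apparent power: |S| = 7.802 VA.
Step 10 — Power factor: PF = P/|S| = 0.9999 (lagging).

(a) P = 7.801 W  (b) Q = 0.08243 VAR  (c) S = 7.802 VA  (d) PF = 0.9999 (lagging)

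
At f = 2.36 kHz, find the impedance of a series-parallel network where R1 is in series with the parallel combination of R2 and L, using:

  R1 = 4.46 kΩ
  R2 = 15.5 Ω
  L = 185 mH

Step 1 — Angular frequency: ω = 2π·f = 2π·2360 = 1.483e+04 rad/s.
Step 2 — Component impedances:
  R1: Z = R = 4460 Ω
  R2: Z = R = 15.5 Ω
  L: Z = jωL = j·1.483e+04·0.185 = 0 + j2743 Ω
Step 3 — Parallel branch: R2 || L = 1/(1/R2 + 1/L) = 15.5 + j0.08758 Ω.
Step 4 — Series with R1: Z_total = R1 + (R2 || L) = 4475 + j0.08758 Ω = 4475∠0.0° Ω.

Z = 4475 + j0.08758 Ω = 4475∠0.0° Ω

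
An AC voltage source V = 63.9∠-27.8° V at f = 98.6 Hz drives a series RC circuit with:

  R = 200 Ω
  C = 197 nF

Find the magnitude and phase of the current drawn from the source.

Step 1 — Angular frequency: ω = 2π·f = 2π·98.6 = 619.5 rad/s.
Step 2 — Component impedances:
  R: Z = R = 200 Ω
  C: Z = 1/(jωC) = -j/(ω·C) = 0 - j8194 Ω
Step 3 — Series combination: Z_total = R + C = 200 - j8194 Ω = 8196∠-88.6° Ω.
Step 4 — Source phasor: V = 63.9∠-27.8° V = 56.52 - j29.8 V.
Step 5 — Ohm's law: I = V / Z_total = (56.52 - j29.8) / (200 - j8194) = 0.003803 + j0.006806 A.
Step 6 — Convert to polar: |I| = 0.007796 A, ∠I = 60.8°.

I = 0.007796∠60.8° A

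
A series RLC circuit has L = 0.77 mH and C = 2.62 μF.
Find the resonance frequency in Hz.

Step 1 — Resonance condition Im(Z)=0 gives ω₀ = 1/√(LC).
Step 2 — ω₀ = 1/√(0.00077·2.62e-06) = 2.226e+04 rad/s.
Step 3 — f₀ = ω₀/(2π) = 3543 Hz.

f₀ = 3543 Hz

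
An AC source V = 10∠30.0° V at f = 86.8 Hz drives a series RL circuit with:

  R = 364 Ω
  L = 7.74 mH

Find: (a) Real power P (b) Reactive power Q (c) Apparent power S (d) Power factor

Step 1 — Angular frequency: ω = 2π·f = 2π·86.8 = 545.4 rad/s.
Step 2 — Component impedances:
  R: Z = R = 364 Ω
  L: Z = jωL = j·545.4·0.00774 = 0 + j4.221 Ω
Step 3 — Series combination: Z_total = R + L = 364 + j4.221 Ω = 364∠0.7° Ω.
Step 4 — Source phasor: V = 10∠30.0° V = 8.66 + j5 V.
Step 5 — Current: I = V / Z = 0.02395 + j0.01346 A = 0.02747∠29.3° A.
Step 6 — Complex power: S = V·I* = 0.2747 + j0.003186 VA.
Step 7 — Real power: P = Re(S) = 0.2747 W.
Step 8 — Reactive power: Q = Im(S) = 0.003186 VAR.
Step 9 — Apparent power: |S| = 0.2747 VA.
Step 10 — Power factor: PF = P/|S| = 0.9999 (lagging).

(a) P = 0.2747 W  (b) Q = 0.003186 VAR  (c) S = 0.2747 VA  (d) PF = 0.9999 (lagging)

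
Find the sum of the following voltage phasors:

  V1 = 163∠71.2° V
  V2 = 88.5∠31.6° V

Step 1 — Convert each phasor to rectangular form:
  V1 = 163·(cos(71.2°) + j·sin(71.2°)) = 52.53 + j154.3 V
  V2 = 88.5·(cos(31.6°) + j·sin(31.6°)) = 75.38 + j46.37 V
Step 2 — Sum components: V_total = 127.9 + j200.7 V.
Step 3 — Convert to polar: |V_total| = 238 V, ∠V_total = 57.5°.

V_total = 238∠57.5° V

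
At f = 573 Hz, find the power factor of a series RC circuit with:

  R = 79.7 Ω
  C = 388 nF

Step 1 — Angular frequency: ω = 2π·f = 2π·573 = 3600 rad/s.
Step 2 — Component impedances:
  R: Z = R = 79.7 Ω
  C: Z = 1/(jωC) = -j/(ω·C) = 0 - j715.9 Ω
Step 3 — Series combination: Z_total = R + C = 79.7 - j715.9 Ω = 720.3∠-83.6° Ω.
Step 4 — Power factor: PF = cos(φ) = Re(Z)/|Z| = 79.7/720.3 = 0.1106.
Step 5 — Type: Im(Z) = -715.9 ⇒ leading (phase φ = -83.6°).

PF = 0.1106 (leading, φ = -83.6°)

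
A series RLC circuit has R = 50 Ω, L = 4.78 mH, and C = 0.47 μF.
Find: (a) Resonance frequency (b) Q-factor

Step 1 — Resonance condition Im(Z)=0 gives ω₀ = 1/√(LC).
Step 2 — ω₀ = 1/√(0.00478·4.7e-07) = 2.11e+04 rad/s.
Step 3 — f₀ = ω₀/(2π) = 3358 Hz.
Step 4 — Series Q: Q = ω₀L/R = 2.11e+04·0.00478/50 = 2.017.

(a) f₀ = 3358 Hz  (b) Q = 2.017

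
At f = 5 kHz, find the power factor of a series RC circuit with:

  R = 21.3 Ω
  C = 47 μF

Step 1 — Angular frequency: ω = 2π·f = 2π·5000 = 3.142e+04 rad/s.
Step 2 — Component impedances:
  R: Z = R = 21.3 Ω
  C: Z = 1/(jωC) = -j/(ω·C) = 0 - j0.6773 Ω
Step 3 — Series combination: Z_total = R + C = 21.3 - j0.6773 Ω = 21.31∠-1.8° Ω.
Step 4 — Power factor: PF = cos(φ) = Re(Z)/|Z| = 21.3/21.31 = 0.9995.
Step 5 — Type: Im(Z) = -0.6773 ⇒ leading (phase φ = -1.8°).

PF = 0.9995 (leading, φ = -1.8°)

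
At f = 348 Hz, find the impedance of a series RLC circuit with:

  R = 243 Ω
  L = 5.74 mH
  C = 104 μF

Step 1 — Angular frequency: ω = 2π·f = 2π·348 = 2187 rad/s.
Step 2 — Component impedances:
  R: Z = R = 243 Ω
  L: Z = jωL = j·2187·0.00574 = 0 + j12.55 Ω
  C: Z = 1/(jωC) = -j/(ω·C) = 0 - j4.398 Ω
Step 3 — Series combination: Z_total = R + L + C = 243 + j8.153 Ω = 243.1∠1.9° Ω.

Z = 243 + j8.153 Ω = 243.1∠1.9° Ω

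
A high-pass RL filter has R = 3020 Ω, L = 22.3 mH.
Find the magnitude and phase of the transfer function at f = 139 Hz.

Step 1 — Angular frequency: ω = 2π·139 = 873.4 rad/s.
Step 2 — Transfer function: H(jω) = jωL/(R + jωL).
Step 3 — Numerator jωL = j·19.48; denominator R + jωL = 3020 + j19.48.
Step 4 — H = 4.159e-05 + j0.006449.
Step 5 — Magnitude: |H| = 0.006449 (-43.8 dB); phase: φ = 89.6°.

|H| = 0.006449 (-43.8 dB), φ = 89.6°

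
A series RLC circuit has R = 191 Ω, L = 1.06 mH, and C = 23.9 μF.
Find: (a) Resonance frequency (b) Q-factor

Step 1 — Resonance condition Im(Z)=0 gives ω₀ = 1/√(LC).
Step 2 — ω₀ = 1/√(0.00106·2.39e-05) = 6283 rad/s.
Step 3 — f₀ = ω₀/(2π) = 999.9 Hz.
Step 4 — Series Q: Q = ω₀L/R = 6283·0.00106/191 = 0.03487.

(a) f₀ = 999.9 Hz  (b) Q = 0.03487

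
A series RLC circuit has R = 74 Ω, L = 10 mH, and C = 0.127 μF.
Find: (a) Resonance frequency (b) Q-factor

Step 1 — Resonance condition Im(Z)=0 gives ω₀ = 1/√(LC).
Step 2 — ω₀ = 1/√(0.01·1.27e-07) = 2.806e+04 rad/s.
Step 3 — f₀ = ω₀/(2π) = 4466 Hz.
Step 4 — Series Q: Q = ω₀L/R = 2.806e+04·0.01/74 = 3.792.

(a) f₀ = 4466 Hz  (b) Q = 3.792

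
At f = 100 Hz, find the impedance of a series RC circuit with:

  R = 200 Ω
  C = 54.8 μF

Step 1 — Angular frequency: ω = 2π·f = 2π·100 = 628.3 rad/s.
Step 2 — Component impedances:
  R: Z = R = 200 Ω
  C: Z = 1/(jωC) = -j/(ω·C) = 0 - j29.04 Ω
Step 3 — Series combination: Z_total = R + C = 200 - j29.04 Ω = 202.1∠-8.3° Ω.

Z = 200 - j29.04 Ω = 202.1∠-8.3° Ω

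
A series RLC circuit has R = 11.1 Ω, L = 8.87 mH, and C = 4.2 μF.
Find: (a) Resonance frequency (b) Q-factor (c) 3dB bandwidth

Step 1 — Resonance: ω₀ = 1/√(LC) = 1/√(0.00887·4.2e-06) = 5181 rad/s.
Step 2 — f₀ = ω₀/(2π) = 824.6 Hz.
Step 3 — Series Q: Q = ω₀L/R = 5181·0.00887/11.1 = 4.14.
Step 4 — Bandwidth: Δω = ω₀/Q = 1251 rad/s; BW = Δω/(2π) = 199.2 Hz.

(a) f₀ = 824.6 Hz  (b) Q = 4.14  (c) BW = 199.2 Hz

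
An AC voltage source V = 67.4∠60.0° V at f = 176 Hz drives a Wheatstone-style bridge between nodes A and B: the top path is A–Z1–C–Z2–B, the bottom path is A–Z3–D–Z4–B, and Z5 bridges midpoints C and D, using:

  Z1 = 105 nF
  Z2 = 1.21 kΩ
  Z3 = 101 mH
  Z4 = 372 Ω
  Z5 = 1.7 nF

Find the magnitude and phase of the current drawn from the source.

Step 1 — Angular frequency: ω = 2π·f = 2π·176 = 1106 rad/s.
Step 2 — Component impedances:
  Z1: Z = 1/(jωC) = -j/(ω·C) = 0 - j8612 Ω
  Z2: Z = R = 1210 Ω
  Z3: Z = jωL = j·1106·0.101 = 0 + j111.7 Ω
  Z4: Z = R = 372 Ω
  Z5: Z = 1/(jωC) = -j/(ω·C) = 0 - j5.319e+05 Ω
Step 3 — Bridge requires nodal analysis (the Z5 bridge couples midpoints C and D, so the two paths cannot be reduced to a simple series/parallel combination). Setting node B to ground and injecting 1 A at node A, the 3-node admittance system at A, C, D solves to V_A = Z_AB = 378.7 + j95.35 Ω = 390.5∠14.1° Ω.
Step 4 — Source phasor: V = 67.4∠60.0° V = 33.7 + j58.37 V.
Step 5 — Ohm's law: I = V / Z_total = (33.7 + j58.37) / (378.7 + j95.35) = 0.1202 + j0.1239 A.
Step 6 — Convert to polar: |I| = 0.1726 A, ∠I = 45.9°.

I = 0.1726∠45.9° A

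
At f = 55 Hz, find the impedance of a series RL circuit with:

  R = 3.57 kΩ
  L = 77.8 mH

Step 1 — Angular frequency: ω = 2π·f = 2π·55 = 345.6 rad/s.
Step 2 — Component impedances:
  R: Z = R = 3570 Ω
  L: Z = jωL = j·345.6·0.0778 = 0 + j26.89 Ω
Step 3 — Series combination: Z_total = R + L = 3570 + j26.89 Ω = 3570∠0.4° Ω.

Z = 3570 + j26.89 Ω = 3570∠0.4° Ω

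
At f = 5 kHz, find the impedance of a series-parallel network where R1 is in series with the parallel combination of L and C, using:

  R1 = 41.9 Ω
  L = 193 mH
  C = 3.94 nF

Step 1 — Angular frequency: ω = 2π·f = 2π·5000 = 3.142e+04 rad/s.
Step 2 — Component impedances:
  R1: Z = R = 41.9 Ω
  L: Z = jωL = j·3.142e+04·0.193 = 0 + j6063 Ω
  C: Z = 1/(jωC) = -j/(ω·C) = 0 - j8079 Ω
Step 3 — Parallel branch: L || C = 1/(1/L + 1/C) = 0 + j2.43e+04 Ω.
Step 4 — Series with R1: Z_total = R1 + (L || C) = 41.9 + j2.43e+04 Ω = 2.43e+04∠89.9° Ω.

Z = 41.9 + j2.43e+04 Ω = 2.43e+04∠89.9° Ω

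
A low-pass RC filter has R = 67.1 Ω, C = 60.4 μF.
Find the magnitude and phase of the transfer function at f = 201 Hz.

Step 1 — Angular frequency: ω = 2π·201 = 1263 rad/s.
Step 2 — Transfer function: H(jω) = 1/(1 + jωRC).
Step 3 — Denominator: 1 + jωRC = 1 + j·1263·67.1·6.04e-05 = 1 + j5.118.
Step 4 — H = 0.03677 - j0.1882.
Step 5 — Magnitude: |H| = 0.1917 (-14.3 dB); phase: φ = -78.9°.

|H| = 0.1917 (-14.3 dB), φ = -78.9°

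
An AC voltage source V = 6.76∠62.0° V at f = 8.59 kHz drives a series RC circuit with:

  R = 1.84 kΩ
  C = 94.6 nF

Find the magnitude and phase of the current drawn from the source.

Step 1 — Angular frequency: ω = 2π·f = 2π·8590 = 5.397e+04 rad/s.
Step 2 — Component impedances:
  R: Z = R = 1840 Ω
  C: Z = 1/(jωC) = -j/(ω·C) = 0 - j195.9 Ω
Step 3 — Series combination: Z_total = R + C = 1840 - j195.9 Ω = 1850∠-6.1° Ω.
Step 4 — Source phasor: V = 6.76∠62.0° V = 3.174 + j5.969 V.
Step 5 — Ohm's law: I = V / Z_total = (3.174 + j5.969) / (1840 - j195.9) = 0.001364 + j0.003389 A.
Step 6 — Convert to polar: |I| = 0.003653 A, ∠I = 68.1°.

I = 0.003653∠68.1° A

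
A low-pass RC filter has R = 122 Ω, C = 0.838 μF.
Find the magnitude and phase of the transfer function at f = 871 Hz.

Step 1 — Angular frequency: ω = 2π·871 = 5473 rad/s.
Step 2 — Transfer function: H(jω) = 1/(1 + jωRC).
Step 3 — Denominator: 1 + jωRC = 1 + j·5473·122·8.38e-07 = 1 + j0.5595.
Step 4 — H = 0.7616 - j0.4261.
Step 5 — Magnitude: |H| = 0.8727 (-1.2 dB); phase: φ = -29.2°.

|H| = 0.8727 (-1.2 dB), φ = -29.2°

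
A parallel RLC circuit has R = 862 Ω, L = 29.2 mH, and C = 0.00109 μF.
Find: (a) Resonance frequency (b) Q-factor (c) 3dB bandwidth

Step 1 — Resonance: ω₀ = 1/√(LC) = 1/√(0.0292·1.09e-09) = 1.773e+05 rad/s.
Step 2 — f₀ = ω₀/(2π) = 2.821e+04 Hz.
Step 3 — Parallel Q: Q = R/(ω₀L) = 862/(1.773e+05·0.0292) = 0.1665.
Step 4 — Bandwidth: Δω = ω₀/Q = 1.064e+06 rad/s; BW = Δω/(2π) = 1.694e+05 Hz.

(a) f₀ = 2.821e+04 Hz  (b) Q = 0.1665  (c) BW = 1.694e+05 Hz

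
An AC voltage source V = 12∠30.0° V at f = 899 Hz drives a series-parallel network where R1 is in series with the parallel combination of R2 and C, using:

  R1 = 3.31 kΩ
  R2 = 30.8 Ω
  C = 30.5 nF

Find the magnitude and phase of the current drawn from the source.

Step 1 — Angular frequency: ω = 2π·f = 2π·899 = 5649 rad/s.
Step 2 — Component impedances:
  R1: Z = R = 3310 Ω
  R2: Z = R = 30.8 Ω
  C: Z = 1/(jωC) = -j/(ω·C) = 0 - j5804 Ω
Step 3 — Parallel branch: R2 || C = 1/(1/R2 + 1/C) = 30.8 - j0.1634 Ω.
Step 4 — Series with R1: Z_total = R1 + (R2 || C) = 3341 - j0.1634 Ω = 3341∠-0.0° Ω.
Step 5 — Source phasor: V = 12∠30.0° V = 10.39 + j6 V.
Step 6 — Ohm's law: I = V / Z_total = (10.39 + j6) / (3341 - j0.1634) = 0.003111 + j0.001796 A.
Step 7 — Convert to polar: |I| = 0.003592 A, ∠I = 30.0°.

I = 0.003592∠30.0° A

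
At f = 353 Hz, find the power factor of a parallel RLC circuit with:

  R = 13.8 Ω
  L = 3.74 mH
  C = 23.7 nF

Step 1 — Angular frequency: ω = 2π·f = 2π·353 = 2218 rad/s.
Step 2 — Component impedances:
  R: Z = R = 13.8 Ω
  L: Z = jωL = j·2218·0.00374 = 0 + j8.295 Ω
  C: Z = 1/(jωC) = -j/(ω·C) = 0 - j1.902e+04 Ω
Step 3 — Parallel combination: 1/Z_total = 1/R + 1/L + 1/C; Z_total = 3.665 + j6.095 Ω = 7.112∠59.0° Ω.
Step 4 — Power factor: PF = cos(φ) = Re(Z)/|Z| = 3.66514/7.11189 = 0.5154.
Step 5 — Type: Im(Z) = 6.095 ⇒ lagging (phase φ = 59.0°).

PF = 0.5154 (lagging, φ = 59.0°)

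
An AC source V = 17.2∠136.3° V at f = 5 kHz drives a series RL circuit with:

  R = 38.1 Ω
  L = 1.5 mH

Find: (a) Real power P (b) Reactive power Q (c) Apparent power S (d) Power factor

Step 1 — Angular frequency: ω = 2π·f = 2π·5000 = 3.142e+04 rad/s.
Step 2 — Component impedances:
  R: Z = R = 38.1 Ω
  L: Z = jωL = j·3.142e+04·0.0015 = 0 + j47.12 Ω
Step 3 — Series combination: Z_total = R + L = 38.1 + j47.12 Ω = 60.6∠51.0° Ω.
Step 4 — Source phasor: V = 17.2∠136.3° V = -12.44 + j11.88 V.
Step 5 — Current: I = V / Z = 0.02348 + j0.2829 A = 0.2838∠85.3° A.
Step 6 — Complex power: S = V·I* = 3.069 + j3.796 VA.
Step 7 — Real power: P = Re(S) = 3.069 W.
Step 8 — Reactive power: Q = Im(S) = 3.796 VAR.
Step 9 — Apparent power: |S| = 4.882 VA.
Step 10 — Power factor: PF = P/|S| = 0.6287 (lagging).

(a) P = 3.069 W  (b) Q = 3.796 VAR  (c) S = 4.882 VA  (d) PF = 0.6287 (lagging)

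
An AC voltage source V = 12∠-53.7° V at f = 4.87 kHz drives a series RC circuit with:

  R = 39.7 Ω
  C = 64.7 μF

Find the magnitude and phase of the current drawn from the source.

Step 1 — Angular frequency: ω = 2π·f = 2π·4870 = 3.06e+04 rad/s.
Step 2 — Component impedances:
  R: Z = R = 39.7 Ω
  C: Z = 1/(jωC) = -j/(ω·C) = 0 - j0.5051 Ω
Step 3 — Series combination: Z_total = R + C = 39.7 - j0.5051 Ω = 39.7∠-0.7° Ω.
Step 4 — Source phasor: V = 12∠-53.7° V = 7.104 - j9.671 V.
Step 5 — Ohm's law: I = V / Z_total = (7.104 - j9.671) / (39.7 - j0.5051) = 0.182 - j0.2413 A.
Step 6 — Convert to polar: |I| = 0.3022 A, ∠I = -53.0°.

I = 0.3022∠-53.0° A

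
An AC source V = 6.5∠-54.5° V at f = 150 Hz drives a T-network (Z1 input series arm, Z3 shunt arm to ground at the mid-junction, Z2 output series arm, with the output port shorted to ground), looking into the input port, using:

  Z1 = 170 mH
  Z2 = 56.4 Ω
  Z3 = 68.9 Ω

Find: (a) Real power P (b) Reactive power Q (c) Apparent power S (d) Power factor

Step 1 — Angular frequency: ω = 2π·f = 2π·150 = 942.5 rad/s.
Step 2 — Component impedances:
  Z1: Z = jωL = j·942.5·0.17 = 0 + j160.2 Ω
  Z2: Z = R = 56.4 Ω
  Z3: Z = R = 68.9 Ω
Step 3 — With the output port shorted to ground, the output series arm Z2 runs from the junction to ground; the shunt arm Z3 also runs from the junction to ground. They appear in parallel: Z3 || Z2 = 31.01 Ω.
Step 4 — Series with input arm Z1: Z_in = Z1 + (Z3 || Z2) = 31.01 + j160.2 Ω = 163.2∠79.0° Ω.
Step 5 — Source phasor: V = 6.5∠-54.5° V = 3.775 - j5.292 V.
Step 6 — Current: I = V / Z = -0.02744 - j0.02887 A = 0.03983∠-133.5° A.
Step 7 — Complex power: S = V·I* = 0.0492 + j0.2542 VA.
Step 8 — Real power: P = Re(S) = 0.0492 W.
Step 9 — Reactive power: Q = Im(S) = 0.2542 VAR.
Step 10 — Apparent power: |S| = 0.2589 VA.
Step 11 — Power factor: PF = P/|S| = 0.19 (lagging).

(a) P = 0.0492 W  (b) Q = 0.2542 VAR  (c) S = 0.2589 VA  (d) PF = 0.19 (lagging)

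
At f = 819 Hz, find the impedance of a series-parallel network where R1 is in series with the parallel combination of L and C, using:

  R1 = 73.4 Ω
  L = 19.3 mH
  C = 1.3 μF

Step 1 — Angular frequency: ω = 2π·f = 2π·819 = 5146 rad/s.
Step 2 — Component impedances:
  R1: Z = R = 73.4 Ω
  L: Z = jωL = j·5146·0.0193 = 0 + j99.32 Ω
  C: Z = 1/(jωC) = -j/(ω·C) = 0 - j149.5 Ω
Step 3 — Parallel branch: L || C = 1/(1/L + 1/C) = 0 + j295.9 Ω.
Step 4 — Series with R1: Z_total = R1 + (L || C) = 73.4 + j295.9 Ω = 304.9∠76.1° Ω.

Z = 73.4 + j295.9 Ω = 304.9∠76.1° Ω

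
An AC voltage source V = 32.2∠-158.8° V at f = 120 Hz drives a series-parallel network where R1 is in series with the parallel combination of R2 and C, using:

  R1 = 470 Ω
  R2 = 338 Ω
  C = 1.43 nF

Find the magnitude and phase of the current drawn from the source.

Step 1 — Angular frequency: ω = 2π·f = 2π·120 = 754 rad/s.
Step 2 — Component impedances:
  R1: Z = R = 470 Ω
  R2: Z = R = 338 Ω
  C: Z = 1/(jωC) = -j/(ω·C) = 0 - j9.275e+05 Ω
Step 3 — Parallel branch: R2 || C = 1/(1/R2 + 1/C) = 338 - j0.1232 Ω.
Step 4 — Series with R1: Z_total = R1 + (R2 || C) = 808 - j0.1232 Ω = 808∠-0.0° Ω.
Step 5 — Source phasor: V = 32.2∠-158.8° V = -30.02 - j11.64 V.
Step 6 — Ohm's law: I = V / Z_total = (-30.02 - j11.64) / (808 - j0.1232) = -0.03715 - j0.01442 A.
Step 7 — Convert to polar: |I| = 0.03985 A, ∠I = -158.8°.

I = 0.03985∠-158.8° A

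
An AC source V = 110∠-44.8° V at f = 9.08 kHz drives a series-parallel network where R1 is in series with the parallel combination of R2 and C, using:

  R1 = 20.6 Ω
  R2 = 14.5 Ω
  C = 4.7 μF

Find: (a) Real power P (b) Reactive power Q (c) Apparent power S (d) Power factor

Step 1 — Angular frequency: ω = 2π·f = 2π·9080 = 5.705e+04 rad/s.
Step 2 — Component impedances:
  R1: Z = R = 20.6 Ω
  R2: Z = R = 14.5 Ω
  C: Z = 1/(jωC) = -j/(ω·C) = 0 - j3.729 Ω
Step 3 — Parallel branch: R2 || C = 1/(1/R2 + 1/C) = 0.8997 - j3.498 Ω.
Step 4 — Series with R1: Z_total = R1 + (R2 || C) = 21.5 - j3.498 Ω = 21.78∠-9.2° Ω.
Step 5 — Source phasor: V = 110∠-44.8° V = 78.05 - j77.51 V.
Step 6 — Current: I = V / Z = 4.108 - j2.937 A = 5.05∠-35.6° A.
Step 7 — Complex power: S = V·I* = 548.3 - j89.21 VA.
Step 8 — Real power: P = Re(S) = 548.3 W.
Step 9 — Reactive power: Q = Im(S) = -89.21 VAR.
Step 10 — Apparent power: |S| = 555.5 VA.
Step 11 — Power factor: PF = P/|S| = 0.987 (leading).

(a) P = 548.3 W  (b) Q = -89.21 VAR  (c) S = 555.5 VA  (d) PF = 0.987 (leading)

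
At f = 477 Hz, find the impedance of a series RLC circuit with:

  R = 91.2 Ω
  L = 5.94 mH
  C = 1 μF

Step 1 — Angular frequency: ω = 2π·f = 2π·477 = 2997 rad/s.
Step 2 — Component impedances:
  R: Z = R = 91.2 Ω
  L: Z = jωL = j·2997·0.00594 = 0 + j17.8 Ω
  C: Z = 1/(jωC) = -j/(ω·C) = 0 - j333.7 Ω
Step 3 — Series combination: Z_total = R + L + C = 91.2 - j315.9 Ω = 328.8∠-73.9° Ω.

Z = 91.2 - j315.9 Ω = 328.8∠-73.9° Ω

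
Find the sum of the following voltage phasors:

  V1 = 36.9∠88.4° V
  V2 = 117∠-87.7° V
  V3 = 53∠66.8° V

Step 1 — Convert each phasor to rectangular form:
  V1 = 36.9·(cos(88.4°) + j·sin(88.4°)) = 1.03 + j36.89 V
  V2 = 117·(cos(-87.7°) + j·sin(-87.7°)) = 4.695 - j116.9 V
  V3 = 53·(cos(66.8°) + j·sin(66.8°)) = 20.88 + j48.71 V
Step 2 — Sum components: V_total = 26.6 - j31.31 V.
Step 3 — Convert to polar: |V_total| = 41.08 V, ∠V_total = -49.6°.

V_total = 41.08∠-49.6° V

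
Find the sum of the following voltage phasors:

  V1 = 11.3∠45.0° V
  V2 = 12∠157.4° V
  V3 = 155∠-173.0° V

Step 1 — Convert each phasor to rectangular form:
  V1 = 11.3·(cos(45.0°) + j·sin(45.0°)) = 7.99 + j7.99 V
  V2 = 12·(cos(157.4°) + j·sin(157.4°)) = -11.08 + j4.612 V
  V3 = 155·(cos(-173.0°) + j·sin(-173.0°)) = -153.8 - j18.89 V
Step 2 — Sum components: V_total = -156.9 - j6.288 V.
Step 3 — Convert to polar: |V_total| = 157.1 V, ∠V_total = -177.7°.

V_total = 157.1∠-177.7° V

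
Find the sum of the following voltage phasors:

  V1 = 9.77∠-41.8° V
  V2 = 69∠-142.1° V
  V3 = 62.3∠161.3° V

Step 1 — Convert each phasor to rectangular form:
  V1 = 9.77·(cos(-41.8°) + j·sin(-41.8°)) = 7.283 - j6.512 V
  V2 = 69·(cos(-142.1°) + j·sin(-142.1°)) = -54.45 - j42.39 V
  V3 = 62.3·(cos(161.3°) + j·sin(161.3°)) = -59.01 + j19.97 V
Step 2 — Sum components: V_total = -106.2 - j28.92 V.
Step 3 — Convert to polar: |V_total| = 110 V, ∠V_total = -164.8°.

V_total = 110∠-164.8° V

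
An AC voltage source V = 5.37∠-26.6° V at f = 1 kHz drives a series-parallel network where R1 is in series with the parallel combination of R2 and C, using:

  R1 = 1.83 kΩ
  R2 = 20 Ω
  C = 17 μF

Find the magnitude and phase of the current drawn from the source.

Step 1 — Angular frequency: ω = 2π·f = 2π·1000 = 6283 rad/s.
Step 2 — Component impedances:
  R1: Z = R = 1830 Ω
  R2: Z = R = 20 Ω
  C: Z = 1/(jωC) = -j/(ω·C) = 0 - j9.362 Ω
Step 3 — Parallel branch: R2 || C = 1/(1/R2 + 1/C) = 3.595 - j7.679 Ω.
Step 4 — Series with R1: Z_total = R1 + (R2 || C) = 1834 - j7.679 Ω = 1834∠-0.2° Ω.
Step 5 — Source phasor: V = 5.37∠-26.6° V = 4.802 - j2.404 V.
Step 6 — Ohm's law: I = V / Z_total = (4.802 - j2.404) / (1834 - j7.679) = 0.002624 - j0.0013 A.
Step 7 — Convert to polar: |I| = 0.002929 A, ∠I = -26.4°.

I = 0.002929∠-26.4° A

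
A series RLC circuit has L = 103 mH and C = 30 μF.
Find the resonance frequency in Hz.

Step 1 — Resonance condition Im(Z)=0 gives ω₀ = 1/√(LC).
Step 2 — ω₀ = 1/√(0.103·3e-05) = 568.9 rad/s.
Step 3 — f₀ = ω₀/(2π) = 90.54 Hz.

f₀ = 90.54 Hz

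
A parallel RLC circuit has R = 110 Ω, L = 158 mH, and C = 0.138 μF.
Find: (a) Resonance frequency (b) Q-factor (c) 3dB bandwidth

Step 1 — Resonance: ω₀ = 1/√(LC) = 1/√(0.158·1.38e-07) = 6772 rad/s.
Step 2 — f₀ = ω₀/(2π) = 1078 Hz.
Step 3 — Parallel Q: Q = R/(ω₀L) = 110/(6772·0.158) = 0.1028.
Step 4 — Bandwidth: Δω = ω₀/Q = 6.588e+04 rad/s; BW = Δω/(2π) = 1.048e+04 Hz.

(a) f₀ = 1078 Hz  (b) Q = 0.1028  (c) BW = 1.048e+04 Hz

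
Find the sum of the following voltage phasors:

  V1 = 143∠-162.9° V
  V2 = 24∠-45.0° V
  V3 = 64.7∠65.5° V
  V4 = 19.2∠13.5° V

Step 1 — Convert each phasor to rectangular form:
  V1 = 143·(cos(-162.9°) + j·sin(-162.9°)) = -136.7 - j42.05 V
  V2 = 24·(cos(-45.0°) + j·sin(-45.0°)) = 16.97 - j16.97 V
  V3 = 64.7·(cos(65.5°) + j·sin(65.5°)) = 26.83 + j58.87 V
  V4 = 19.2·(cos(13.5°) + j·sin(13.5°)) = 18.67 + j4.482 V
Step 2 — Sum components: V_total = -74.21 + j4.338 V.
Step 3 — Convert to polar: |V_total| = 74.33 V, ∠V_total = 176.7°.

V_total = 74.33∠176.7° V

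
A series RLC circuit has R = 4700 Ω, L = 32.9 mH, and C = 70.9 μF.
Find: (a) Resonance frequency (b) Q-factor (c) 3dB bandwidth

Step 1 — Resonance: ω₀ = 1/√(LC) = 1/√(0.0329·7.09e-05) = 654.8 rad/s.
Step 2 — f₀ = ω₀/(2π) = 104.2 Hz.
Step 3 — Series Q: Q = ω₀L/R = 654.8·0.0329/4700 = 0.004583.
Step 4 — Bandwidth: Δω = ω₀/Q = 1.429e+05 rad/s; BW = Δω/(2π) = 2.274e+04 Hz.

(a) f₀ = 104.2 Hz  (b) Q = 0.004583  (c) BW = 2.274e+04 Hz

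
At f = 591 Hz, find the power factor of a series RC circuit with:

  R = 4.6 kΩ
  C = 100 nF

Step 1 — Angular frequency: ω = 2π·f = 2π·591 = 3713 rad/s.
Step 2 — Component impedances:
  R: Z = R = 4600 Ω
  C: Z = 1/(jωC) = -j/(ω·C) = 0 - j2693 Ω
Step 3 — Series combination: Z_total = R + C = 4600 - j2693 Ω = 5330∠-30.3° Ω.
Step 4 — Power factor: PF = cos(φ) = Re(Z)/|Z| = 4600/5330 = 0.863.
Step 5 — Type: Im(Z) = -2693 ⇒ leading (phase φ = -30.3°).

PF = 0.863 (leading, φ = -30.3°)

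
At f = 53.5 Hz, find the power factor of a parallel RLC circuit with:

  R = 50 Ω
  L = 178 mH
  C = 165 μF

Step 1 — Angular frequency: ω = 2π·f = 2π·53.5 = 336.2 rad/s.
Step 2 — Component impedances:
  R: Z = R = 50 Ω
  L: Z = jωL = j·336.2·0.178 = 0 + j59.83 Ω
  C: Z = 1/(jωC) = -j/(ω·C) = 0 - j18.03 Ω
Step 3 — Parallel combination: 1/Z_total = 1/R + 1/L + 1/C; Z_total = 10.52 - j20.38 Ω = 22.93∠-62.7° Ω.
Step 4 — Power factor: PF = cos(φ) = Re(Z)/|Z| = 10.517/22.931 = 0.4586.
Step 5 — Type: Im(Z) = -20.38 ⇒ leading (phase φ = -62.7°).

PF = 0.4586 (leading, φ = -62.7°)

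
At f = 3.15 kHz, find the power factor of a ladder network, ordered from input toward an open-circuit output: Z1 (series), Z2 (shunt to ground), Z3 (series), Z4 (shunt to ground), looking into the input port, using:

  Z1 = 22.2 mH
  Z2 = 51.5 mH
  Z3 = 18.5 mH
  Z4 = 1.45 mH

Step 1 — Angular frequency: ω = 2π·f = 2π·3150 = 1.979e+04 rad/s.
Step 2 — Component impedances:
  Z1: Z = jωL = j·1.979e+04·0.0222 = 0 + j439.4 Ω
  Z2: Z = jωL = j·1.979e+04·0.0515 = 0 + j1019 Ω
  Z3: Z = jωL = j·1.979e+04·0.0185 = 0 + j366.2 Ω
  Z4: Z = jωL = j·1.979e+04·0.00145 = 0 + j28.7 Ω
Step 3 — Ladder network (open output): work backward from the far end, alternating series and parallel combinations. Z_in = 0 + j724 Ω = 724∠90.0° Ω.
Step 4 — Power factor: PF = cos(φ) = Re(Z)/|Z| = 0/724 = 0.
Step 5 — Type: Im(Z) = 724 ⇒ lagging (phase φ = 90.0°).

PF = 0 (lagging, φ = 90.0°)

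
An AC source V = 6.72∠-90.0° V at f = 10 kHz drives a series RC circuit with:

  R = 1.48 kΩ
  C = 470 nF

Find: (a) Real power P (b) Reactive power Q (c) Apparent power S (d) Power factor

Step 1 — Angular frequency: ω = 2π·f = 2π·1e+04 = 6.283e+04 rad/s.
Step 2 — Component impedances:
  R: Z = R = 1480 Ω
  C: Z = 1/(jωC) = -j/(ω·C) = 0 - j33.86 Ω
Step 3 — Series combination: Z_total = R + C = 1480 - j33.86 Ω = 1480∠-1.3° Ω.
Step 4 — Source phasor: V = 6.72∠-90.0° V = 0 - j6.72 V.
Step 5 — Current: I = V / Z = 0.0001038 - j0.004538 A = 0.004539∠-88.7° A.
Step 6 — Complex power: S = V·I* = 0.0305 - j0.0006978 VA.
Step 7 — Real power: P = Re(S) = 0.0305 W.
Step 8 — Reactive power: Q = Im(S) = -0.0006978 VAR.
Step 9 — Apparent power: |S| = 0.0305 VA.
Step 10 — Power factor: PF = P/|S| = 0.9997 (leading).

(a) P = 0.0305 W  (b) Q = -0.0006978 VAR  (c) S = 0.0305 VA  (d) PF = 0.9997 (leading)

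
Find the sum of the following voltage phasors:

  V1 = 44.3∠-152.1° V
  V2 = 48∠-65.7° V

Step 1 — Convert each phasor to rectangular form:
  V1 = 44.3·(cos(-152.1°) + j·sin(-152.1°)) = -39.15 - j20.73 V
  V2 = 48·(cos(-65.7°) + j·sin(-65.7°)) = 19.75 - j43.75 V
Step 2 — Sum components: V_total = -19.4 - j64.48 V.
Step 3 — Convert to polar: |V_total| = 67.33 V, ∠V_total = -106.7°.

V_total = 67.33∠-106.7° V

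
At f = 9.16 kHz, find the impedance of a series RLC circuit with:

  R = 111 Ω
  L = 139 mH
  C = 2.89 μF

Step 1 — Angular frequency: ω = 2π·f = 2π·9160 = 5.755e+04 rad/s.
Step 2 — Component impedances:
  R: Z = R = 111 Ω
  L: Z = jωL = j·5.755e+04·0.139 = 0 + j8000 Ω
  C: Z = 1/(jωC) = -j/(ω·C) = 0 - j6.012 Ω
Step 3 — Series combination: Z_total = R + L + C = 111 + j7994 Ω = 7995∠89.2° Ω.

Z = 111 + j7994 Ω = 7995∠89.2° Ω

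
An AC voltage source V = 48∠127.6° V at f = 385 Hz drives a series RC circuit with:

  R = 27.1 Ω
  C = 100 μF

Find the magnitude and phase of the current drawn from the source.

Step 1 — Angular frequency: ω = 2π·f = 2π·385 = 2419 rad/s.
Step 2 — Component impedances:
  R: Z = R = 27.1 Ω
  C: Z = 1/(jωC) = -j/(ω·C) = 0 - j4.134 Ω
Step 3 — Series combination: Z_total = R + C = 27.1 - j4.134 Ω = 27.41∠-8.7° Ω.
Step 4 — Source phasor: V = 48∠127.6° V = -29.29 + j38.03 V.
Step 5 — Ohm's law: I = V / Z_total = (-29.29 + j38.03) / (27.1 - j4.134) = -1.265 + j1.21 A.
Step 6 — Convert to polar: |I| = 1.751 A, ∠I = 136.3°.

I = 1.751∠136.3° A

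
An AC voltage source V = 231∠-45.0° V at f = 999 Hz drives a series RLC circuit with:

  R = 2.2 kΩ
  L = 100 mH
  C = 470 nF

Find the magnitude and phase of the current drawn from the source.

Step 1 — Angular frequency: ω = 2π·f = 2π·999 = 6277 rad/s.
Step 2 — Component impedances:
  R: Z = R = 2200 Ω
  L: Z = jωL = j·6277·0.1 = 0 + j627.7 Ω
  C: Z = 1/(jωC) = -j/(ω·C) = 0 - j339 Ω
Step 3 — Series combination: Z_total = R + L + C = 2200 + j288.7 Ω = 2219∠7.5° Ω.
Step 4 — Source phasor: V = 231∠-45.0° V = 163.3 - j163.3 V.
Step 5 — Ohm's law: I = V / Z_total = (163.3 - j163.3) / (2200 + j288.7) = 0.06341 - j0.08257 A.
Step 6 — Convert to polar: |I| = 0.1041 A, ∠I = -52.5°.

I = 0.1041∠-52.5° A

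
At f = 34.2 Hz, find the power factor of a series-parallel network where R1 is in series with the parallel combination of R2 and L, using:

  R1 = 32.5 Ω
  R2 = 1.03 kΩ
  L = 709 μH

Step 1 — Angular frequency: ω = 2π·f = 2π·34.2 = 214.9 rad/s.
Step 2 — Component impedances:
  R1: Z = R = 32.5 Ω
  R2: Z = R = 1030 Ω
  L: Z = jωL = j·214.9·0.000709 = 0 + j0.1524 Ω
Step 3 — Parallel branch: R2 || L = 1/(1/R2 + 1/L) = 2.254e-05 + j0.1524 Ω.
Step 4 — Series with R1: Z_total = R1 + (R2 || L) = 32.5 + j0.1524 Ω = 32.5∠0.3° Ω.
Step 5 — Power factor: PF = cos(φ) = Re(Z)/|Z| = 32.5/32.5 = 1.
Step 6 — Type: Im(Z) = 0.1524 ⇒ lagging (phase φ = 0.3°).

PF = 1 (lagging, φ = 0.3°)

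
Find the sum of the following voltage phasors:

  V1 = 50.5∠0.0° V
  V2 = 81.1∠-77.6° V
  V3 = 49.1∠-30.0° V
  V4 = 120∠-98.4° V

Step 1 — Convert each phasor to rectangular form:
  V1 = 50.5·(cos(0.0°) + j·sin(0.0°)) = 50.5 V
  V2 = 81.1·(cos(-77.6°) + j·sin(-77.6°)) = 17.42 - j79.21 V
  V3 = 49.1·(cos(-30.0°) + j·sin(-30.0°)) = 42.52 - j24.55 V
  V4 = 120·(cos(-98.4°) + j·sin(-98.4°)) = -17.53 - j118.7 V
Step 2 — Sum components: V_total = 92.91 - j222.5 V.
Step 3 — Convert to polar: |V_total| = 241.1 V, ∠V_total = -67.3°.

V_total = 241.1∠-67.3° V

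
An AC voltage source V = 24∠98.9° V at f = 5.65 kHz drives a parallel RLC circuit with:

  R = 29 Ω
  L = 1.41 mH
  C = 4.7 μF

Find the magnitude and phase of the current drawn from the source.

Step 1 — Angular frequency: ω = 2π·f = 2π·5650 = 3.55e+04 rad/s.
Step 2 — Component impedances:
  R: Z = R = 29 Ω
  L: Z = jωL = j·3.55e+04·0.00141 = 0 + j50.05 Ω
  C: Z = 1/(jωC) = -j/(ω·C) = 0 - j5.993 Ω
Step 3 — Parallel combination: 1/Z_total = 1/R + 1/L + 1/C; Z_total = 1.515 - j6.453 Ω = 6.628∠-76.8° Ω.
Step 4 — Source phasor: V = 24∠98.9° V = -3.713 + j23.71 V.
Step 5 — Ohm's law: I = V / Z_total = (-3.713 + j23.71) / (1.515 - j6.453) = -3.611 + j0.2723 A.
Step 6 — Convert to polar: |I| = 3.621 A, ∠I = 175.7°.

I = 3.621∠175.7° A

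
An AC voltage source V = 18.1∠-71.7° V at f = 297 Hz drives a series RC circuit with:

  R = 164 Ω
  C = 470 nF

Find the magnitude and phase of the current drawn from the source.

Step 1 — Angular frequency: ω = 2π·f = 2π·297 = 1866 rad/s.
Step 2 — Component impedances:
  R: Z = R = 164 Ω
  C: Z = 1/(jωC) = -j/(ω·C) = 0 - j1140 Ω
Step 3 — Series combination: Z_total = R + C = 164 - j1140 Ω = 1152∠-81.8° Ω.
Step 4 — Source phasor: V = 18.1∠-71.7° V = 5.683 - j17.18 V.
Step 5 — Ohm's law: I = V / Z_total = (5.683 - j17.18) / (164 - j1140) = 0.01547 + j0.00276 A.
Step 6 — Convert to polar: |I| = 0.01571 A, ∠I = 10.1°.

I = 0.01571∠10.1° A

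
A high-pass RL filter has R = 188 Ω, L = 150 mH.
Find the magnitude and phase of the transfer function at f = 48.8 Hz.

Step 1 — Angular frequency: ω = 2π·48.8 = 306.6 rad/s.
Step 2 — Transfer function: H(jω) = jωL/(R + jωL).
Step 3 — Numerator jωL = j·45.99; denominator R + jωL = 188 + j45.99.
Step 4 — H = 0.05647 + j0.2308.
Step 5 — Magnitude: |H| = 0.2376 (-12.5 dB); phase: φ = 76.3°.

|H| = 0.2376 (-12.5 dB), φ = 76.3°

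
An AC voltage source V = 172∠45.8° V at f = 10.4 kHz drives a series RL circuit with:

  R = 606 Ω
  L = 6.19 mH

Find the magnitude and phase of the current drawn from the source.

Step 1 — Angular frequency: ω = 2π·f = 2π·1.04e+04 = 6.535e+04 rad/s.
Step 2 — Component impedances:
  R: Z = R = 606 Ω
  L: Z = jωL = j·6.535e+04·0.00619 = 0 + j404.5 Ω
Step 3 — Series combination: Z_total = R + L = 606 + j404.5 Ω = 728.6∠33.7° Ω.
Step 4 — Source phasor: V = 172∠45.8° V = 119.9 + j123.3 V.
Step 5 — Ohm's law: I = V / Z_total = (119.9 + j123.3) / (606 + j404.5) = 0.2308 + j0.0494 A.
Step 6 — Convert to polar: |I| = 0.2361 A, ∠I = 12.1°.

I = 0.2361∠12.1° A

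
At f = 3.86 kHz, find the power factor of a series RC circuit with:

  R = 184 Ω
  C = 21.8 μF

Step 1 — Angular frequency: ω = 2π·f = 2π·3860 = 2.425e+04 rad/s.
Step 2 — Component impedances:
  R: Z = R = 184 Ω
  C: Z = 1/(jωC) = -j/(ω·C) = 0 - j1.891 Ω
Step 3 — Series combination: Z_total = R + C = 184 - j1.891 Ω = 184∠-0.6° Ω.
Step 4 — Power factor: PF = cos(φ) = Re(Z)/|Z| = 184/184.01 = 0.9999.
Step 5 — Type: Im(Z) = -1.891 ⇒ leading (phase φ = -0.6°).

PF = 0.9999 (leading, φ = -0.6°)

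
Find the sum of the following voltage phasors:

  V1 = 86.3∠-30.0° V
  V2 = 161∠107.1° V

Step 1 — Convert each phasor to rectangular form:
  V1 = 86.3·(cos(-30.0°) + j·sin(-30.0°)) = 74.74 - j43.15 V
  V2 = 161·(cos(107.1°) + j·sin(107.1°)) = -47.34 + j153.9 V
Step 2 — Sum components: V_total = 27.4 + j110.7 V.
Step 3 — Convert to polar: |V_total| = 114.1 V, ∠V_total = 76.1°.

V_total = 114.1∠76.1° V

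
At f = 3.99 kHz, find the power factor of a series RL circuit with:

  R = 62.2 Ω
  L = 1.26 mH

Step 1 — Angular frequency: ω = 2π·f = 2π·3990 = 2.507e+04 rad/s.
Step 2 — Component impedances:
  R: Z = R = 62.2 Ω
  L: Z = jωL = j·2.507e+04·0.00126 = 0 + j31.59 Ω
Step 3 — Series combination: Z_total = R + L = 62.2 + j31.59 Ω = 69.76∠26.9° Ω.
Step 4 — Power factor: PF = cos(φ) = Re(Z)/|Z| = 62.2/69.76 = 0.8916.
Step 5 — Type: Im(Z) = 31.59 ⇒ lagging (phase φ = 26.9°).

PF = 0.8916 (lagging, φ = 26.9°)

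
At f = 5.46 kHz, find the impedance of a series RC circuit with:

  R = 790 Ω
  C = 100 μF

Step 1 — Angular frequency: ω = 2π·f = 2π·5460 = 3.431e+04 rad/s.
Step 2 — Component impedances:
  R: Z = R = 790 Ω
  C: Z = 1/(jωC) = -j/(ω·C) = 0 - j0.2915 Ω
Step 3 — Series combination: Z_total = R + C = 790 - j0.2915 Ω = 790∠-0.0° Ω.

Z = 790 - j0.2915 Ω = 790∠-0.0° Ω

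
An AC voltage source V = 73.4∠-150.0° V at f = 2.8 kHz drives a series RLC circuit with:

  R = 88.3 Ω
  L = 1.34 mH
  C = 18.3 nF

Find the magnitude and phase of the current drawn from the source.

Step 1 — Angular frequency: ω = 2π·f = 2π·2800 = 1.759e+04 rad/s.
Step 2 — Component impedances:
  R: Z = R = 88.3 Ω
  L: Z = jωL = j·1.759e+04·0.00134 = 0 + j23.57 Ω
  C: Z = 1/(jωC) = -j/(ω·C) = 0 - j3106 Ω
Step 3 — Series combination: Z_total = R + L + C = 88.3 - j3082 Ω = 3084∠-88.4° Ω.
Step 4 — Source phasor: V = 73.4∠-150.0° V = -63.57 - j36.7 V.
Step 5 — Ohm's law: I = V / Z_total = (-63.57 - j36.7) / (88.3 - j3082) = 0.01131 - j0.02095 A.
Step 6 — Convert to polar: |I| = 0.0238 A, ∠I = -61.6°.

I = 0.0238∠-61.6° A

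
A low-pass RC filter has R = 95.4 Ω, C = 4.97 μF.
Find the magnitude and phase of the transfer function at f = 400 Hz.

Step 1 — Angular frequency: ω = 2π·400 = 2513 rad/s.
Step 2 — Transfer function: H(jω) = 1/(1 + jωRC).
Step 3 — Denominator: 1 + jωRC = 1 + j·2513·95.4·4.97e-06 = 1 + j1.192.
Step 4 — H = 0.4132 - j0.4924.
Step 5 — Magnitude: |H| = 0.6428 (-3.8 dB); phase: φ = -50.0°.

|H| = 0.6428 (-3.8 dB), φ = -50.0°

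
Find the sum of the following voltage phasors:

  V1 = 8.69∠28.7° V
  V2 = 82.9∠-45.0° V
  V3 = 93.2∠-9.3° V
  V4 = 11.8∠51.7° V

Step 1 — Convert each phasor to rectangular form:
  V1 = 8.69·(cos(28.7°) + j·sin(28.7°)) = 7.622 + j4.173 V
  V2 = 82.9·(cos(-45.0°) + j·sin(-45.0°)) = 58.62 - j58.62 V
  V3 = 93.2·(cos(-9.3°) + j·sin(-9.3°)) = 91.97 - j15.06 V
  V4 = 11.8·(cos(51.7°) + j·sin(51.7°)) = 7.313 + j9.26 V
Step 2 — Sum components: V_total = 165.5 - j60.25 V.
Step 3 — Convert to polar: |V_total| = 176.2 V, ∠V_total = -20.0°.

V_total = 176.2∠-20.0° V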